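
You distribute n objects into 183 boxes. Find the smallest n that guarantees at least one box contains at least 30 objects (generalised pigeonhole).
n = (30 − 1)·183 + 1 = 5308

By the generalised pigeonhole principle, to guarantee some box contains ≥ r objects we need more than (r − 1) · k objects total. Threshold: n = (r − 1) · k + 1. With r = 30 and k = 183: n = 29 · 183 + 1 = 5307 + 1 = 5308. For n = 5307 = 29 · 183, we can put exactly 29 objects in every box, avoiding 30 in any single one — so 5308 is tight.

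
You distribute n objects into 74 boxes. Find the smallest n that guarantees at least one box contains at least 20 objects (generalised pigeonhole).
n = (20 − 1)·74 + 1 = 1407

By the generalised pigeonhole principle, to guarantee some box contains ≥ r objects we need more than (r − 1) · k objects total. Threshold: n = (r − 1) · k + 1. With r = 20 and k = 74: n = 19 · 74 + 1 = 1406 + 1 = 1407. For n = 1406 = 19 · 74, we can put exactly 19 objects in every box, avoiding 20 in any single one — so 1407 is tight.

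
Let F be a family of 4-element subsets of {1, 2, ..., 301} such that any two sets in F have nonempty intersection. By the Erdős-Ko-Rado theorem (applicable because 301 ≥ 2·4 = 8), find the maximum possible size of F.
max |F| = C(300, 3) = 4455100

Erdős-Ko-Rado (1961): when n ≥ 2k, max |F| = C(n−1, k−1). The bound is attained by the star {A : i ∈ A} for any fixed i ∈ [n]. Here C(301−1, 4−1) = C(300, 3) = 4455100.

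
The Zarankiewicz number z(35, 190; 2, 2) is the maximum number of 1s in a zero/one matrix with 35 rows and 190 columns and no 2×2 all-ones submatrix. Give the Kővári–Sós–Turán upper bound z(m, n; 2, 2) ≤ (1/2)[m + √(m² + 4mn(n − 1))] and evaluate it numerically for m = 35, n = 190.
z(35, 190; 2, 2) ≤ (1/2)[35 + √(35² + 4·35·190·189)] = (1/2)[35 + √5028625] = 1138.7298

Kővári–Sós–Turán: let r_1, ..., r_35 be the row sums and z = Σ r_i the total number of 1s. Each pair of columns can share at most one row with both entries 1 (else a 2×2 all-ones block appears), so Σ_i C(r_i, 2) ≤ C(190, 2) = 17955. By convexity Σ_i C(r_i, 2) ≥ 35·C(z/35, 2) = z(z − 35)/(2·35), giving z² − 35z − 35·190·189 ≤ 0 and hence z ≤ (1/2)[35 + √(1225 + 4·1256850)] = (1/2)[35 + √5028625] ≈ (1/2)(35 + 2242.4596) = 1138.7298.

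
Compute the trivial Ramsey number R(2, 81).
R(2, 81) = 81

R(2, k) = k for all k ≥ 2: in a 2-colouring of K_k, either some edge is red (a red K_2) or all edges are blue (a blue K_k). And K_{80} coloured all-blue has no blue K_81, so R(2, 81) > 80. Hence R(2, 81) = 81.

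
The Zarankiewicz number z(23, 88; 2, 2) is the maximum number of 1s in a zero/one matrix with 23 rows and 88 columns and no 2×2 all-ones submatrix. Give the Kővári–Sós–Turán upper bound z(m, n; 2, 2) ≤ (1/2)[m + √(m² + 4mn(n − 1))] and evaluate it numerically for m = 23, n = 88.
z(23, 88; 2, 2) ≤ (1/2)[23 + √(23² + 4·23·88·87)] = (1/2)[23 + √704881] = 431.286

Kővári–Sós–Turán: let r_1, ..., r_23 be the row sums and z = Σ r_i the total number of 1s. Each pair of columns can share at most one row with both entries 1 (else a 2×2 all-ones block appears), so Σ_i C(r_i, 2) ≤ C(88, 2) = 3828. By convexity Σ_i C(r_i, 2) ≥ 23·C(z/23, 2) = z(z − 23)/(2·23), giving z² − 23z − 23·88·87 ≤ 0 and hence z ≤ (1/2)[23 + √(529 + 4·176088)] = (1/2)[23 + √704881] ≈ (1/2)(23 + 839.5719) = 431.286.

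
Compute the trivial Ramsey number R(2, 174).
R(2, 174) = 174

R(2, k) = k for all k ≥ 2: in a 2-colouring of K_k, either some edge is red (a red K_2) or all edges are blue (a blue K_k). And K_{173} coloured all-blue has no blue K_174, so R(2, 174) > 173. Hence R(2, 174) = 174.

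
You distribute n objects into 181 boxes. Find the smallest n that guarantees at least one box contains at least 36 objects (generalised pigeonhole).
n = (36 − 1)·181 + 1 = 6336

By the generalised pigeonhole principle, to guarantee some box contains ≥ r objects we need more than (r − 1) · k objects total. Threshold: n = (r − 1) · k + 1. With r = 36 and k = 181: n = 35 · 181 + 1 = 6335 + 1 = 6336. For n = 6335 = 35 · 181, we can put exactly 35 objects in every box, avoiding 36 in any single one — so 6336 is tight.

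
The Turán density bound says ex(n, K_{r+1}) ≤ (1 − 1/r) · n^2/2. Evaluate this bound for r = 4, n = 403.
Turán density bound = (3/4) · 403^2/2 = 487227/8 ≈ 60903.375

Turán's theorem: ex(n, K_{r+1}) is achieved by the complete r-partite Turán graph T(n, r) with parts as balanced as possible, and is at most (1 − 1/r) · n^2/2. For r = 4, n = 403: the density bound is (3/4) · 162409/2 = 487227/8 ≈ 60903.375. The integer-valued extremum is e(T(403, 4)) = 60903, which is strictly less than the density bound 487227/8 since 4 ∤ 403 (the parts of T(403, 4) cannot all be equal).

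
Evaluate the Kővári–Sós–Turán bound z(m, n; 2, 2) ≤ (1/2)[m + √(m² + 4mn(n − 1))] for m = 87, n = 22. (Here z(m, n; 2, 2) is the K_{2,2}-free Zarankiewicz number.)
z(87, 22; 2, 2) ≤ (1/2)[87 + √(87² + 4·87·22·21)] = (1/2)[87 + √168345] = 248.6493

Kővári–Sós–Turán: let r_1, ..., r_87 be the row sums and z = Σ r_i the total number of 1s. Each pair of columns can share at most one row with both entries 1 (else a 2×2 all-ones block appears), so Σ_i C(r_i, 2) ≤ C(22, 2) = 231. By convexity Σ_i C(r_i, 2) ≥ 87·C(z/87, 2) = z(z − 87)/(2·87), giving z² − 87z − 87·22·21 ≤ 0 and hence z ≤ (1/2)[87 + √(7569 + 4·40194)] = (1/2)[87 + √168345] ≈ (1/2)(87 + 410.2987) = 248.6493.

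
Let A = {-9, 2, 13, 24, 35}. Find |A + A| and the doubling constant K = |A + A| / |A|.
K = |A + A| / |A| = 9/5

Enumerate A + A = {a + b : a, b ∈ A}. With |A| = 5, there are |A|^2 = 25 ordered sum pairs; collecting distinct values, A + A = {-18, -7, 4, 15, 26, 37, 48, 59, 70}, so |A + A| = 9. Thus K = 9/5. Here |A + A| = 2|A| − 1 = 9, the minimum possible — so K = 9/5 is minimal, which holds iff A is an arithmetic progression.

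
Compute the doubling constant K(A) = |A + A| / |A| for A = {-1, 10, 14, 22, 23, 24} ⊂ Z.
K = |A + A| / |A| = 20/6 = 10/3

Enumerate A + A = {a + b : a, b ∈ A}. With |A| = 6, there are |A|^2 = 36 ordered sum pairs; collecting distinct values, A + A = {-2, 9, 13, 20, 21, 22, 23, 24, 28, 32, 33, 34, 36, 37, 38, 44, 45, 46, 47, 48}, so |A + A| = 20. Thus K = 20/6 = 10/3. For comparison, the minimum possible |A + A| over all 6-element sets is 2·6 − 1 = 11 (so min K = 11/6), attained only by arithmetic progressions.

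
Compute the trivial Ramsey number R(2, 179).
R(2, 179) = 179

R(2, k) = k for all k ≥ 2: in a 2-colouring of K_k, either some edge is red (a red K_2) or all edges are blue (a blue K_k). And K_{178} coloured all-blue has no blue K_179, so R(2, 179) > 178. Hence R(2, 179) = 179.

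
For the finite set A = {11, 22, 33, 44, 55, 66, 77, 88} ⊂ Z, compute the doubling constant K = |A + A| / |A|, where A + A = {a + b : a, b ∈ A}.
K = |A + A| / |A| = 15/8

Enumerate A + A = {a + b : a, b ∈ A}. With |A| = 8, there are |A|^2 = 64 ordered sum pairs; collecting distinct values, A + A = {22, 33, 44, 55, 66, 77, 88, 99, 110, 121, 132, 143, 154, 165, 176}, so |A + A| = 15. Thus K = 15/8. Here |A + A| = 2|A| − 1 = 15, the minimum possible — so K = 15/8 is minimal, which holds iff A is an arithmetic progression.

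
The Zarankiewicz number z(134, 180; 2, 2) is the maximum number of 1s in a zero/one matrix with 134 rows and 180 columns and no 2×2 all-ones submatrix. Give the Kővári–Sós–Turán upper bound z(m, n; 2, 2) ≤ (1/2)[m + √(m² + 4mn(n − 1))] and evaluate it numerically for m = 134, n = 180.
z(134, 180; 2, 2) ≤ (1/2)[134 + √(134² + 4·134·180·179)] = (1/2)[134 + √17287876] = 2145.9346

Kővári–Sós–Turán: let r_1, ..., r_134 be the row sums and z = Σ r_i the total number of 1s. Each pair of columns can share at most one row with both entries 1 (else a 2×2 all-ones block appears), so Σ_i C(r_i, 2) ≤ C(180, 2) = 16110. By convexity Σ_i C(r_i, 2) ≥ 134·C(z/134, 2) = z(z − 134)/(2·134), giving z² − 134z − 134·180·179 ≤ 0 and hence z ≤ (1/2)[134 + √(17956 + 4·4317480)] = (1/2)[134 + √17287876] ≈ (1/2)(134 + 4157.8692) = 2145.9346.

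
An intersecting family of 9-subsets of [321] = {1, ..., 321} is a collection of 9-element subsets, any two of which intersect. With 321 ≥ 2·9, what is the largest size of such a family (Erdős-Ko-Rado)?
max |F| = C(320, 8) = 2496767727736920

The Erdős-Ko-Rado theorem states: for n ≥ 2k, an intersecting family of k-subsets of an n-element set has size at most C(n − 1, k − 1), with equality for 'star' families {A ⊆ [n] : |A| = k, i ∈ A} (fix an element i). For n = 321, k = 9: C(320, 8) = 2496767727736920.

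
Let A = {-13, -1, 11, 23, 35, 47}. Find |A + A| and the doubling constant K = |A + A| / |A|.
K = |A + A| / |A| = 11/6

Enumerate A + A = {a + b : a, b ∈ A}. With |A| = 6, there are |A|^2 = 36 ordered sum pairs; collecting distinct values, A + A = {-26, -14, -2, 10, 22, 34, 46, 58, 70, 82, 94}, so |A + A| = 11. Thus K = 11/6. Here |A + A| = 2|A| − 1 = 11, the minimum possible — so K = 11/6 is minimal, which holds iff A is an arithmetic progression.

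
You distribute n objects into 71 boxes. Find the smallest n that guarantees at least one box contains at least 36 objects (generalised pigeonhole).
n = (36 − 1)·71 + 1 = 2486

By the generalised pigeonhole principle, to guarantee some box contains ≥ r objects we need more than (r − 1) · k objects total. Threshold: n = (r − 1) · k + 1. With r = 36 and k = 71: n = 35 · 71 + 1 = 2485 + 1 = 2486. For n = 2485 = 35 · 71, we can put exactly 35 objects in every box, avoiding 36 in any single one — so 2486 is tight.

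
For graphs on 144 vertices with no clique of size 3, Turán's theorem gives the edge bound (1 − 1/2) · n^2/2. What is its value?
Turán density bound = (1/2) · 144^2/2 = 5184

Turán's theorem: ex(n, K_{r+1}) is achieved by the complete r-partite Turán graph T(n, r) with parts as balanced as possible, and is at most (1 − 1/r) · n^2/2. For r = 2, n = 144: the density bound is (1/2) · 20736/2 = 5184. Since 2 ∣ 144, the Turán graph T(144, 2) has parts of equal size 72, and its edge count e(T(144, 2)) = 5184 attains the density bound exactly.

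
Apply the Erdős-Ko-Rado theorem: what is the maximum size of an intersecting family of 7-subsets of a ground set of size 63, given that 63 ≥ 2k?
max |F| = C(62, 6) = 61474519

The Erdős-Ko-Rado theorem states: for n ≥ 2k, an intersecting family of k-subsets of an n-element set has size at most C(n − 1, k − 1), with equality for 'star' families {A ⊆ [n] : |A| = k, i ∈ A} (fix an element i). For n = 63, k = 7: C(62, 6) = 61474519.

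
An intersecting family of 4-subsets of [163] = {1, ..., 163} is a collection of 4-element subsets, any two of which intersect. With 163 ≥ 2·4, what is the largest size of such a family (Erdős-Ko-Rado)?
max |F| = C(162, 3) = 695520

Erdős-Ko-Rado (1961): when n ≥ 2k, max |F| = C(n−1, k−1). The bound is attained by the star {A : i ∈ A} for any fixed i ∈ [n]. Here C(163−1, 4−1) = C(162, 3) = 695520.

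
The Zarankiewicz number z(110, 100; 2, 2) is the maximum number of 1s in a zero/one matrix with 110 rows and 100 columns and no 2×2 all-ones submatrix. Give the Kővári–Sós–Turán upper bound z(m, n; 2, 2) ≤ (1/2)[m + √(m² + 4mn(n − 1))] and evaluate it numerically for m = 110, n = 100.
z(110, 100; 2, 2) ≤ (1/2)[110 + √(110² + 4·110·100·99)] = (1/2)[110 + √4368100] = 1100

Kővári–Sós–Turán: let r_1, ..., r_110 be the row sums and z = Σ r_i the total number of 1s. Each pair of columns can share at most one row with both entries 1 (else a 2×2 all-ones block appears), so Σ_i C(r_i, 2) ≤ C(100, 2) = 4950. By convexity Σ_i C(r_i, 2) ≥ 110·C(z/110, 2) = z(z − 110)/(2·110), giving z² − 110z − 110·100·99 ≤ 0 and hence z ≤ (1/2)[110 + √(12100 + 4·1089000)] = (1/2)[110 + √4368100] ≈ (1/2)(110 + 2090) = 1100.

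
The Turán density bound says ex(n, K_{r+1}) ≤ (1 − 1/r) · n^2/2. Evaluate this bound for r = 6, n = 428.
Turán density bound = (5/6) · 428^2/2 = 228980/3 ≈ 76326.6667

Turán's theorem: ex(n, K_{r+1}) is achieved by the complete r-partite Turán graph T(n, r) with parts as balanced as possible, and is at most (1 − 1/r) · n^2/2. For r = 6, n = 428: the density bound is (5/6) · 183184/2 = 228980/3 ≈ 76326.6667. The integer-valued extremum is e(T(428, 6)) = 76326, which is strictly less than the density bound 228980/3 since 6 ∤ 428 (the parts of T(428, 6) cannot all be equal).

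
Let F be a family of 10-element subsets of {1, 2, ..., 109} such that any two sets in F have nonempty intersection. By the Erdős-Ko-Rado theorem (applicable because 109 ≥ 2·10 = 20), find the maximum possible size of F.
max |F| = C(108, 9) = 3911395881900

The Erdős-Ko-Rado theorem states: for n ≥ 2k, an intersecting family of k-subsets of an n-element set has size at most C(n − 1, k − 1), with equality for 'star' families {A ⊆ [n] : |A| = k, i ∈ A} (fix an element i). For n = 109, k = 10: C(108, 9) = 3911395881900.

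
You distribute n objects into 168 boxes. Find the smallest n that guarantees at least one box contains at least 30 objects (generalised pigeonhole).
n = (30 − 1)·168 + 1 = 4873

By the generalised pigeonhole principle, to guarantee some box contains ≥ r objects we need more than (r − 1) · k objects total. Threshold: n = (r − 1) · k + 1. With r = 30 and k = 168: n = 29 · 168 + 1 = 4872 + 1 = 4873. For n = 4872 = 29 · 168, we can put exactly 29 objects in every box, avoiding 30 in any single one — so 4873 is tight.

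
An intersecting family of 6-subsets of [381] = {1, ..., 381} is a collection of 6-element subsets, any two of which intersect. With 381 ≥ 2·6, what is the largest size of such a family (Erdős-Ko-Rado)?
max |F| = C(380, 5) = 64307637576

Erdős-Ko-Rado (1961): when n ≥ 2k, max |F| = C(n−1, k−1). The bound is attained by the star {A : i ∈ A} for any fixed i ∈ [n]. Here C(381−1, 6−1) = C(380, 5) = 64307637576.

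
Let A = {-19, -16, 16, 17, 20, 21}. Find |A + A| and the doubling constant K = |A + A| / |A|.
K = |A + A| / |A| = 19/6

Enumerate A + A = {a + b : a, b ∈ A}. With |A| = 6, there are |A|^2 = 36 ordered sum pairs; collecting distinct values, A + A = {-38, -35, -32, -3, -2, 0, 1, 2, 4, 5, 32, 33, 34, 36, 37, 38, 40, 41, 42}, so |A + A| = 19. Thus K = 19/6. For comparison, the minimum possible |A + A| over all 6-element sets is 2·6 − 1 = 11 (so min K = 11/6), attained only by arithmetic progressions.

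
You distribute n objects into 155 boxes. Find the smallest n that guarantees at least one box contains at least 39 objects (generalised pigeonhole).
n = (39 − 1)·155 + 1 = 5891

By the generalised pigeonhole principle, to guarantee some box contains ≥ r objects we need more than (r − 1) · k objects total. Threshold: n = (r − 1) · k + 1. With r = 39 and k = 155: n = 38 · 155 + 1 = 5890 + 1 = 5891. For n = 5890 = 38 · 155, we can put exactly 38 objects in every box, avoiding 39 in any single one — so 5891 is tight.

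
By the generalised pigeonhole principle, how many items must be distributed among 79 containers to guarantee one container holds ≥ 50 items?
n = (50 − 1)·79 + 1 = 3872

By the generalised pigeonhole principle, to guarantee some box contains ≥ r objects we need more than (r − 1) · k objects total. Threshold: n = (r − 1) · k + 1. With r = 50 and k = 79: n = 49 · 79 + 1 = 3871 + 1 = 3872. For n = 3871 = 49 · 79, we can put exactly 49 objects in every box, avoiding 50 in any single one — so 3872 is tight.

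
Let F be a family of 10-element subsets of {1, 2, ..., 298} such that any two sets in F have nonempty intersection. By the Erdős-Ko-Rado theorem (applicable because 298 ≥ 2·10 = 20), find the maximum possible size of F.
max |F| = C(297, 9) = 43842345008337645

The Erdős-Ko-Rado theorem states: for n ≥ 2k, an intersecting family of k-subsets of an n-element set has size at most C(n − 1, k − 1), with equality for 'star' families {A ⊆ [n] : |A| = k, i ∈ A} (fix an element i). For n = 298, k = 10: C(297, 9) = 43842345008337645.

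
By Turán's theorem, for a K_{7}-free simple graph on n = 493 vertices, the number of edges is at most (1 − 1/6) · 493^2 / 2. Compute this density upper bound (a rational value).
Turán density bound = (5/6) · 493^2/2 = 1215245/12 ≈ 101270.4167

Turán's theorem: ex(n, K_{r+1}) is achieved by the complete r-partite Turán graph T(n, r) with parts as balanced as possible, and is at most (1 − 1/r) · n^2/2. For r = 6, n = 493: the density bound is (5/6) · 243049/2 = 1215245/12 ≈ 101270.4167. The integer-valued extremum is e(T(493, 6)) = 101270, which is strictly less than the density bound 1215245/12 since 6 ∤ 493 (the parts of T(493, 6) cannot all be equal).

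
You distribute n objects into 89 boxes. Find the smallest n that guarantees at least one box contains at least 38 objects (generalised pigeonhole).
n = (38 − 1)·89 + 1 = 3294

By the generalised pigeonhole principle, to guarantee some box contains ≥ r objects we need more than (r − 1) · k objects total. Threshold: n = (r − 1) · k + 1. With r = 38 and k = 89: n = 37 · 89 + 1 = 3293 + 1 = 3294. For n = 3293 = 37 · 89, we can put exactly 37 objects in every box, avoiding 38 in any single one — so 3294 is tight.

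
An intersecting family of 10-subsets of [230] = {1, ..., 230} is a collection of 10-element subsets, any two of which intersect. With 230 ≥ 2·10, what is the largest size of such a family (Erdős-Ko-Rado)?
max |F| = C(229, 9) = 4070260829119420

The Erdős-Ko-Rado theorem states: for n ≥ 2k, an intersecting family of k-subsets of an n-element set has size at most C(n − 1, k − 1), with equality for 'star' families {A ⊆ [n] : |A| = k, i ∈ A} (fix an element i). For n = 230, k = 10: C(229, 9) = 4070260829119420.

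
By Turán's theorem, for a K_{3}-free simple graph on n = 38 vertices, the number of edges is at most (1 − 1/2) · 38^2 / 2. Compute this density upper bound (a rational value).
Turán density bound = (1/2) · 38^2/2 = 361

Turán's theorem: ex(n, K_{r+1}) is achieved by the complete r-partite Turán graph T(n, r) with parts as balanced as possible, and is at most (1 − 1/r) · n^2/2. For r = 2, n = 38: the density bound is (1/2) · 1444/2 = 361. Since 2 ∣ 38, the Turán graph T(38, 2) has parts of equal size 19, and its edge count e(T(38, 2)) = 361 attains the density bound exactly.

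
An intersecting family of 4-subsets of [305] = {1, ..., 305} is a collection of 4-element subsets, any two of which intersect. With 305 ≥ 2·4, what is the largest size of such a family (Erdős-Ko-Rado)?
max |F| = C(304, 3) = 4636304

The Erdős-Ko-Rado theorem states: for n ≥ 2k, an intersecting family of k-subsets of an n-element set has size at most C(n − 1, k − 1), with equality for 'star' families {A ⊆ [n] : |A| = k, i ∈ A} (fix an element i). For n = 305, k = 4: C(304, 3) = 4636304.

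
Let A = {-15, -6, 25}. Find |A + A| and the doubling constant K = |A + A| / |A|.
K = |A + A| / |A| = 6/3 = 2

Enumerate A + A = {a + b : a, b ∈ A}. With |A| = 3, there are |A|^2 = 9 ordered sum pairs; collecting distinct values, A + A = {-30, -21, -12, 10, 19, 50}, so |A + A| = 6. Thus K = 6/3 = 2. For comparison, the minimum possible |A + A| over all 3-element sets is 2·3 − 1 = 5 (so min K = 5/3), attained only by arithmetic progressions.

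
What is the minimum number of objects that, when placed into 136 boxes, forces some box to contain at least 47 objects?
n = (47 − 1)·136 + 1 = 6257

By the generalised pigeonhole principle, to guarantee some box contains ≥ r objects we need more than (r − 1) · k objects total. Threshold: n = (r − 1) · k + 1. With r = 47 and k = 136: n = 46 · 136 + 1 = 6256 + 1 = 6257. For n = 6256 = 46 · 136, we can put exactly 46 objects in every box, avoiding 47 in any single one — so 6257 is tight.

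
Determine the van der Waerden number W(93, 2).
W(93, 2) = 93 + 1 = 94

A 2-term AP is any pair of integers, so a monochromatic 2-AP exists iff some colour is used at least twice. With 93 colours, the colouring i ↦ i on {1, ..., 93} uses each colour once, avoiding any monochromatic pair, so W(93, 2) > 93. For {1, ..., 94}, pigeonhole forces two integers of the same colour, which form a monochromatic 2-AP. Hence W(93, 2) = 94.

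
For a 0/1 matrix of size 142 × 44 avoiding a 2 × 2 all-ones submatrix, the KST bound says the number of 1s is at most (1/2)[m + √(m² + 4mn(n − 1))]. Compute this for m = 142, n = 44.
z(142, 44; 2, 2) ≤ (1/2)[142 + √(142² + 4·142·44·43)] = (1/2)[142 + √1094820] = 594.1682

Kővári–Sós–Turán: let r_1, ..., r_142 be the row sums and z = Σ r_i the total number of 1s. Each pair of columns can share at most one row with both entries 1 (else a 2×2 all-ones block appears), so Σ_i C(r_i, 2) ≤ C(44, 2) = 946. By convexity Σ_i C(r_i, 2) ≥ 142·C(z/142, 2) = z(z − 142)/(2·142), giving z² − 142z − 142·44·43 ≤ 0 and hence z ≤ (1/2)[142 + √(20164 + 4·268664)] = (1/2)[142 + √1094820] ≈ (1/2)(142 + 1046.3365) = 594.1682.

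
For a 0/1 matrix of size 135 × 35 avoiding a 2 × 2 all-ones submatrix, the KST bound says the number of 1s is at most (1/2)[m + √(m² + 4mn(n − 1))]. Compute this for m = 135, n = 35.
z(135, 35; 2, 2) ≤ (1/2)[135 + √(135² + 4·135·35·34)] = (1/2)[135 + √660825] = 473.9557

Kővári–Sós–Turán: let r_1, ..., r_135 be the row sums and z = Σ r_i the total number of 1s. Each pair of columns can share at most one row with both entries 1 (else a 2×2 all-ones block appears), so Σ_i C(r_i, 2) ≤ C(35, 2) = 595. By convexity Σ_i C(r_i, 2) ≥ 135·C(z/135, 2) = z(z − 135)/(2·135), giving z² − 135z − 135·35·34 ≤ 0 and hence z ≤ (1/2)[135 + √(18225 + 4·160650)] = (1/2)[135 + √660825] ≈ (1/2)(135 + 812.9114) = 473.9557.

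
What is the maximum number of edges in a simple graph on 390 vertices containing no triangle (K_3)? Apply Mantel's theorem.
ex(390, K_3) = ⌊390^2/4⌋ = 38025

Mantel (1907): a triangle-free graph on n vertices has at most ⌊n^2/4⌋ edges, with equality for the complete bipartite graph K_{⌊n/2⌋, ⌈n/2⌉}. For n = 390: ⌊390^2/4⌋ = ⌊152100/4⌋ = 38025. The extremal graph is K_{195, 195}, which has 195·195 = 38025 edges.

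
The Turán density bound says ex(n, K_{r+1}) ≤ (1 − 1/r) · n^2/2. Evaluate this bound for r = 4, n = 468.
Turán density bound = (3/4) · 468^2/2 = 82134

Turán's theorem: ex(n, K_{r+1}) is achieved by the complete r-partite Turán graph T(n, r) with parts as balanced as possible, and is at most (1 − 1/r) · n^2/2. For r = 4, n = 468: the density bound is (3/4) · 219024/2 = 82134. Since 4 ∣ 468, the Turán graph T(468, 4) has parts of equal size 117, and its edge count e(T(468, 4)) = 82134 attains the density bound exactly.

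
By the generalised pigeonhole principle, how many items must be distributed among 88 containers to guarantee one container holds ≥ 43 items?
n = (43 − 1)·88 + 1 = 3697

By the generalised pigeonhole principle, to guarantee some box contains ≥ r objects we need more than (r − 1) · k objects total. Threshold: n = (r − 1) · k + 1. With r = 43 and k = 88: n = 42 · 88 + 1 = 3696 + 1 = 3697. For n = 3696 = 42 · 88, we can put exactly 42 objects in every box, avoiding 43 in any single one — so 3697 is tight.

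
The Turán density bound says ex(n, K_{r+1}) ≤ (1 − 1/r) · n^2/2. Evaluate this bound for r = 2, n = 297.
Turán density bound = (1/2) · 297^2/2 = 88209/4 ≈ 22052.25

Turán's theorem: ex(n, K_{r+1}) is achieved by the complete r-partite Turán graph T(n, r) with parts as balanced as possible, and is at most (1 − 1/r) · n^2/2. For r = 2, n = 297: the density bound is (1/2) · 88209/2 = 88209/4 ≈ 22052.25. The integer-valued extremum is e(T(297, 2)) = 22052, which is strictly less than the density bound 88209/4 since 2 ∤ 297 (the parts of T(297, 2) cannot all be equal).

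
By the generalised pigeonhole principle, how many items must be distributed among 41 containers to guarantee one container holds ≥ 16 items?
n = (16 − 1)·41 + 1 = 616

By the generalised pigeonhole principle, to guarantee some box contains ≥ r objects we need more than (r − 1) · k objects total. Threshold: n = (r − 1) · k + 1. With r = 16 and k = 41: n = 15 · 41 + 1 = 615 + 1 = 616. For n = 615 = 15 · 41, we can put exactly 15 objects in every box, avoiding 16 in any single one — so 616 is tight.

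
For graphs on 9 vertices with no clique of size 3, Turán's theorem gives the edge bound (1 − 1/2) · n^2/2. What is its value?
Turán density bound = (1/2) · 9^2/2 = 81/4 ≈ 20.25

Turán's theorem: ex(n, K_{r+1}) is achieved by the complete r-partite Turán graph T(n, r) with parts as balanced as possible, and is at most (1 − 1/r) · n^2/2. For r = 2, n = 9: the density bound is (1/2) · 81/2 = 81/4 ≈ 20.25. The integer-valued extremum is e(T(9, 2)) = 20, which is strictly less than the density bound 81/4 since 2 ∤ 9 (the parts of T(9, 2) cannot all be equal).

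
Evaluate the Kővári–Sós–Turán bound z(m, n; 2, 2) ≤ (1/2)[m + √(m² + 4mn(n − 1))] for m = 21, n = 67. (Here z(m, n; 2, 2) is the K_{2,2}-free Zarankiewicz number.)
z(21, 67; 2, 2) ≤ (1/2)[21 + √(21² + 4·21·67·66)] = (1/2)[21 + √371889] = 315.4135

Kővári–Sós–Turán: let r_1, ..., r_21 be the row sums and z = Σ r_i the total number of 1s. Each pair of columns can share at most one row with both entries 1 (else a 2×2 all-ones block appears), so Σ_i C(r_i, 2) ≤ C(67, 2) = 2211. By convexity Σ_i C(r_i, 2) ≥ 21·C(z/21, 2) = z(z − 21)/(2·21), giving z² − 21z − 21·67·66 ≤ 0 and hence z ≤ (1/2)[21 + √(441 + 4·92862)] = (1/2)[21 + √371889] ≈ (1/2)(21 + 609.827) = 315.4135.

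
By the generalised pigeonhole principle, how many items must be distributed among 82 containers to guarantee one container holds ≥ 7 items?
n = (7 − 1)·82 + 1 = 493

By the generalised pigeonhole principle, to guarantee some box contains ≥ r objects we need more than (r − 1) · k objects total. Threshold: n = (r − 1) · k + 1. With r = 7 and k = 82: n = 6 · 82 + 1 = 492 + 1 = 493. For n = 492 = 6 · 82, we can put exactly 6 objects in every box, avoiding 7 in any single one — so 493 is tight.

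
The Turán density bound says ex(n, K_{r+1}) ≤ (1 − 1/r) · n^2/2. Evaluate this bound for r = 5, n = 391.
Turán density bound = (4/5) · 391^2/2 = 305762/5 ≈ 61152.4

Turán's theorem: ex(n, K_{r+1}) is achieved by the complete r-partite Turán graph T(n, r) with parts as balanced as possible, and is at most (1 − 1/r) · n^2/2. For r = 5, n = 391: the density bound is (4/5) · 152881/2 = 305762/5 ≈ 61152.4. The integer-valued extremum is e(T(391, 5)) = 61152, which is strictly less than the density bound 305762/5 since 5 ∤ 391 (the parts of T(391, 5) cannot all be equal).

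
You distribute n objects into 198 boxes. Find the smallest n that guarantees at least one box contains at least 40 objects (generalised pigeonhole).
n = (40 − 1)·198 + 1 = 7723

By the generalised pigeonhole principle, to guarantee some box contains ≥ r objects we need more than (r − 1) · k objects total. Threshold: n = (r − 1) · k + 1. With r = 40 and k = 198: n = 39 · 198 + 1 = 7722 + 1 = 7723. For n = 7722 = 39 · 198, we can put exactly 39 objects in every box, avoiding 40 in any single one — so 7723 is tight.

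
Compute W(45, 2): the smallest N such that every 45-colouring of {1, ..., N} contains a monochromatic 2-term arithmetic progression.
W(45, 2) = 45 + 1 = 46

A 2-term AP is any pair of integers, so a monochromatic 2-AP exists iff some colour is used at least twice. With 45 colours, the colouring i ↦ i on {1, ..., 45} uses each colour once, avoiding any monochromatic pair, so W(45, 2) > 45. For {1, ..., 46}, pigeonhole forces two integers of the same colour, which form a monochromatic 2-AP. Hence W(45, 2) = 46.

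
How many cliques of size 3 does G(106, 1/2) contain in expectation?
E[# K_3] = C(106, 3) · (1/2)^C(3, 2) = 192920 / 2^3 = 24115

For each 3-subset S of vertices (there are C(106, 3) = 192920 such S), let X_S = 1 if S induces a K_3 (all C(3, 2) = 3 edges present). Then P(X_S = 1) = (1/2)^3 = 1/8. By linearity of expectation, E[# K_3] = C(106, 3) · (1/2)^3 = 192920 / 8 = 24115.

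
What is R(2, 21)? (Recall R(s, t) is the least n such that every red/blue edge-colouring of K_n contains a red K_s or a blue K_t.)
R(2, 21) = 21

R(2, k) = k for all k ≥ 2: in a 2-colouring of K_k, either some edge is red (a red K_2) or all edges are blue (a blue K_k). And K_{20} coloured all-blue has no blue K_21, so R(2, 21) > 20. Hence R(2, 21) = 21.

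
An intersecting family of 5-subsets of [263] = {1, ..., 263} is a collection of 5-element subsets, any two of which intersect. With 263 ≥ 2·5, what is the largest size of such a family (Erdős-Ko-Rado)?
max |F| = C(262, 4) = 191868495

Erdős-Ko-Rado (1961): when n ≥ 2k, max |F| = C(n−1, k−1). The bound is attained by the star {A : i ∈ A} for any fixed i ∈ [n]. Here C(263−1, 5−1) = C(262, 4) = 191868495.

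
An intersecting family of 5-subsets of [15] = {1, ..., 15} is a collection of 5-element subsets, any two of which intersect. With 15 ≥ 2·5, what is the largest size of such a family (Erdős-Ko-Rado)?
max |F| = C(14, 4) = 1001

Erdős-Ko-Rado (1961): when n ≥ 2k, max |F| = C(n−1, k−1). The bound is attained by the star {A : i ∈ A} for any fixed i ∈ [n]. Here C(15−1, 5−1) = C(14, 4) = 1001.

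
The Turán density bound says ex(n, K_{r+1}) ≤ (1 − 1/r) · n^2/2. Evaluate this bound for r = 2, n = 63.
Turán density bound = (1/2) · 63^2/2 = 3969/4 ≈ 992.25

Turán's theorem: ex(n, K_{r+1}) is achieved by the complete r-partite Turán graph T(n, r) with parts as balanced as possible, and is at most (1 − 1/r) · n^2/2. For r = 2, n = 63: the density bound is (1/2) · 3969/2 = 3969/4 ≈ 992.25. The integer-valued extremum is e(T(63, 2)) = 992, which is strictly less than the density bound 3969/4 since 2 ∤ 63 (the parts of T(63, 2) cannot all be equal).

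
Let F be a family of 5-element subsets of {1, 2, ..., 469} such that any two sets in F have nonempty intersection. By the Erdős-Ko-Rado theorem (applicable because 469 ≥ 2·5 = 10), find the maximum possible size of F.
max |F| = C(468, 4) = 1973287485

The Erdős-Ko-Rado theorem states: for n ≥ 2k, an intersecting family of k-subsets of an n-element set has size at most C(n − 1, k − 1), with equality for 'star' families {A ⊆ [n] : |A| = k, i ∈ A} (fix an element i). For n = 469, k = 5: C(468, 4) = 1973287485.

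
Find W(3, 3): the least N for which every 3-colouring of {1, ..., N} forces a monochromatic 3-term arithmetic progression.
W(3, 3) = 27

W(3, 3) = 27. The lower bound W(3, 3) > 26 comes from an explicit good 3-colouring of [1, 26]; the upper bound W(3, 3) ≤ 27 was verified by exhaustive search over 3-colourings of [1, 27].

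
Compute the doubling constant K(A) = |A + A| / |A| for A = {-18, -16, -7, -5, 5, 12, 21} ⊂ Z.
K = |A + A| / |A| = 26/7

Enumerate A + A = {a + b : a, b ∈ A}. With |A| = 7, there are |A|^2 = 49 ordered sum pairs; collecting distinct values, A + A = {-36, -34, -32, -25, -23, -21, -14, -13, -12, -11, -10, -6, -4, -2, 0, 3, 5, 7, 10, 14, 16, 17, 24, 26, 33, 42}, so |A + A| = 26. Thus K = 26/7. For comparison, the minimum possible |A + A| over all 7-element sets is 2·7 − 1 = 13 (so min K = 13/7), attained only by arithmetic progressions.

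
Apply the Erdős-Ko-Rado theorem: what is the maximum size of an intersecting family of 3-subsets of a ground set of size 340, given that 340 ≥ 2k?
max |F| = C(339, 2) = 57291

The Erdős-Ko-Rado theorem states: for n ≥ 2k, an intersecting family of k-subsets of an n-element set has size at most C(n − 1, k − 1), with equality for 'star' families {A ⊆ [n] : |A| = k, i ∈ A} (fix an element i). For n = 340, k = 3: C(339, 2) = 57291.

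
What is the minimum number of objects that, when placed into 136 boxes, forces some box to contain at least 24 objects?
n = (24 − 1)·136 + 1 = 3129

By the generalised pigeonhole principle, to guarantee some box contains ≥ r objects we need more than (r − 1) · k objects total. Threshold: n = (r − 1) · k + 1. With r = 24 and k = 136: n = 23 · 136 + 1 = 3128 + 1 = 3129. For n = 3128 = 23 · 136, we can put exactly 23 objects in every box, avoiding 24 in any single one — so 3129 is tight.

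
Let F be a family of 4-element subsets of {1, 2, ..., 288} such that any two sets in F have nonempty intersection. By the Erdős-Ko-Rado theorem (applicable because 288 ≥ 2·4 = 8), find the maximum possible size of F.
max |F| = C(287, 3) = 3898895

Erdős-Ko-Rado (1961): when n ≥ 2k, max |F| = C(n−1, k−1). The bound is attained by the star {A : i ∈ A} for any fixed i ∈ [n]. Here C(288−1, 4−1) = C(287, 3) = 3898895.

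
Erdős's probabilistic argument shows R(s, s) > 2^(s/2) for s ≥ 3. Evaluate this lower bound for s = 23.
2^(23/2) = 2896.3094; so R(23, 23) > 2896.3094

Colour each edge of K_n uniformly at random with red/blue. The expected number of monochromatic K_23 is C(n, 23) · 2 · 2^(−C(23,2)). If C(n, 23) · 2^(1 − C(23,2)) < 1, then with positive probability no monochromatic K_23 exists, so R(23, 23) > n. The standard estimate C(n, 23) ≤ n^23/23! shows this inequality holds whenever n ≤ 2^(23/2) (since 23! · 2^(C(23,2) − 1) > 2^(23^2/2) ≥ n^23). Hence R(23, 23) > 2^(23/2) = 2896.3094.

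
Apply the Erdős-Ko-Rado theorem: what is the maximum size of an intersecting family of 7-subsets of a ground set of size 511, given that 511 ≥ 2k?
max |F| = C(510, 6) = 23728431347335

The Erdős-Ko-Rado theorem states: for n ≥ 2k, an intersecting family of k-subsets of an n-element set has size at most C(n − 1, k − 1), with equality for 'star' families {A ⊆ [n] : |A| = k, i ∈ A} (fix an element i). For n = 511, k = 7: C(510, 6) = 23728431347335.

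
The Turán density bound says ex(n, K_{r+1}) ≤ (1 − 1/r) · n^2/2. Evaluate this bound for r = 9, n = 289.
Turán density bound = (8/9) · 289^2/2 = 334084/9 ≈ 37120.4444

Turán's theorem: ex(n, K_{r+1}) is achieved by the complete r-partite Turán graph T(n, r) with parts as balanced as possible, and is at most (1 − 1/r) · n^2/2. For r = 9, n = 289: the density bound is (8/9) · 83521/2 = 334084/9 ≈ 37120.4444. The integer-valued extremum is e(T(289, 9)) = 37120, which is strictly less than the density bound 334084/9 since 9 ∤ 289 (the parts of T(289, 9) cannot all be equal).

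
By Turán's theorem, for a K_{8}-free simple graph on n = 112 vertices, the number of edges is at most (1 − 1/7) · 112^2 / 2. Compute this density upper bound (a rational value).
Turán density bound = (6/7) · 112^2/2 = 5376

Turán's theorem: ex(n, K_{r+1}) is achieved by the complete r-partite Turán graph T(n, r) with parts as balanced as possible, and is at most (1 − 1/r) · n^2/2. For r = 7, n = 112: the density bound is (6/7) · 12544/2 = 5376. Since 7 ∣ 112, the Turán graph T(112, 7) has parts of equal size 16, and its edge count e(T(112, 7)) = 5376 attains the density bound exactly.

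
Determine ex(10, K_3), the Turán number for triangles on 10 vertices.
ex(10, K_3) = ⌊10^2/4⌋ = 25

Mantel (1907): a triangle-free graph on n vertices has at most ⌊n^2/4⌋ edges, with equality for the complete bipartite graph K_{⌊n/2⌋, ⌈n/2⌉}. For n = 10: ⌊10^2/4⌋ = ⌊100/4⌋ = 25. The extremal graph is K_{5, 5}, which has 5·5 = 25 edges.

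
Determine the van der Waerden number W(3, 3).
W(3, 3) = 27

W(3, 3) = 27. The lower bound W(3, 3) > 26 comes from an explicit good 3-colouring of [1, 26]; the upper bound W(3, 3) ≤ 27 was verified by exhaustive search over 3-colourings of [1, 27].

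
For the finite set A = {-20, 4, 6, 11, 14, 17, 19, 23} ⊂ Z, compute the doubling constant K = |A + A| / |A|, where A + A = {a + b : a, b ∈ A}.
K = |A + A| / |A| = 32/8 = 4

Enumerate A + A = {a + b : a, b ∈ A}. With |A| = 8, there are |A|^2 = 64 ordered sum pairs; collecting distinct values, A + A = {-40, -16, -14, -9, -6, -3, -1, 3, 8, 10, 12, 15, 17, 18, 20, 21, 22, 23, 25, 27, 28, 29, 30, 31, 33, 34, 36, 37, 38, 40, 42, 46}, so |A + A| = 32. Thus K = 32/8 = 4. For comparison, the minimum possible |A + A| over all 8-element sets is 2·8 − 1 = 15 (so min K = 15/8), attained only by arithmetic progressions.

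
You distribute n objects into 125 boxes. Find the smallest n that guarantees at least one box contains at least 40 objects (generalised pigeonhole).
n = (40 − 1)·125 + 1 = 4876

By the generalised pigeonhole principle, to guarantee some box contains ≥ r objects we need more than (r − 1) · k objects total. Threshold: n = (r − 1) · k + 1. With r = 40 and k = 125: n = 39 · 125 + 1 = 4875 + 1 = 4876. For n = 4875 = 39 · 125, we can put exactly 39 objects in every box, avoiding 40 in any single one — so 4876 is tight.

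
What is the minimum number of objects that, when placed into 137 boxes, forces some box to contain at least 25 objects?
n = (25 − 1)·137 + 1 = 3289

By the generalised pigeonhole principle, to guarantee some box contains ≥ r objects we need more than (r − 1) · k objects total. Threshold: n = (r − 1) · k + 1. With r = 25 and k = 137: n = 24 · 137 + 1 = 3288 + 1 = 3289. For n = 3288 = 24 · 137, we can put exactly 24 objects in every box, avoiding 25 in any single one — so 3289 is tight.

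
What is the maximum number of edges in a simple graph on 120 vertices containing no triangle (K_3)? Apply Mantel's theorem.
ex(120, K_3) = ⌊120^2/4⌋ = 3600

Mantel (1907): a triangle-free graph on n vertices has at most ⌊n^2/4⌋ edges, with equality for the complete bipartite graph K_{⌊n/2⌋, ⌈n/2⌉}. For n = 120: ⌊120^2/4⌋ = ⌊14400/4⌋ = 3600. The extremal graph is K_{60, 60}, which has 60·60 = 3600 edges.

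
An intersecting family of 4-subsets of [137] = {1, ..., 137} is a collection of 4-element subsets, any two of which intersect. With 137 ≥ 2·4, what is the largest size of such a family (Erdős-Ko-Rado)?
max |F| = C(136, 3) = 410040

Erdős-Ko-Rado (1961): when n ≥ 2k, max |F| = C(n−1, k−1). The bound is attained by the star {A : i ∈ A} for any fixed i ∈ [n]. Here C(137−1, 4−1) = C(136, 3) = 410040.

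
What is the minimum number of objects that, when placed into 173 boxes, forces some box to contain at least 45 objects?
n = (45 − 1)·173 + 1 = 7613

By the generalised pigeonhole principle, to guarantee some box contains ≥ r objects we need more than (r − 1) · k objects total. Threshold: n = (r − 1) · k + 1. With r = 45 and k = 173: n = 44 · 173 + 1 = 7612 + 1 = 7613. For n = 7612 = 44 · 173, we can put exactly 44 objects in every box, avoiding 45 in any single one — so 7613 is tight.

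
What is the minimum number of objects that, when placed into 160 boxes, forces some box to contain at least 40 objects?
n = (40 − 1)·160 + 1 = 6241

By the generalised pigeonhole principle, to guarantee some box contains ≥ r objects we need more than (r − 1) · k objects total. Threshold: n = (r − 1) · k + 1. With r = 40 and k = 160: n = 39 · 160 + 1 = 6240 + 1 = 6241. For n = 6240 = 39 · 160, we can put exactly 39 objects in every box, avoiding 40 in any single one — so 6241 is tight.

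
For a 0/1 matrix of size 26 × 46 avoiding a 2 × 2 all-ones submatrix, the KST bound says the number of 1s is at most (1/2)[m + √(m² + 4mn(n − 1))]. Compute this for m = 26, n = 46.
z(26, 46; 2, 2) ≤ (1/2)[26 + √(26² + 4·26·46·45)] = (1/2)[26 + √215956] = 245.3553

Kővári–Sós–Turán: let r_1, ..., r_26 be the row sums and z = Σ r_i the total number of 1s. Each pair of columns can share at most one row with both entries 1 (else a 2×2 all-ones block appears), so Σ_i C(r_i, 2) ≤ C(46, 2) = 1035. By convexity Σ_i C(r_i, 2) ≥ 26·C(z/26, 2) = z(z − 26)/(2·26), giving z² − 26z − 26·46·45 ≤ 0 and hence z ≤ (1/2)[26 + √(676 + 4·53820)] = (1/2)[26 + √215956] ≈ (1/2)(26 + 464.7107) = 245.3553.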